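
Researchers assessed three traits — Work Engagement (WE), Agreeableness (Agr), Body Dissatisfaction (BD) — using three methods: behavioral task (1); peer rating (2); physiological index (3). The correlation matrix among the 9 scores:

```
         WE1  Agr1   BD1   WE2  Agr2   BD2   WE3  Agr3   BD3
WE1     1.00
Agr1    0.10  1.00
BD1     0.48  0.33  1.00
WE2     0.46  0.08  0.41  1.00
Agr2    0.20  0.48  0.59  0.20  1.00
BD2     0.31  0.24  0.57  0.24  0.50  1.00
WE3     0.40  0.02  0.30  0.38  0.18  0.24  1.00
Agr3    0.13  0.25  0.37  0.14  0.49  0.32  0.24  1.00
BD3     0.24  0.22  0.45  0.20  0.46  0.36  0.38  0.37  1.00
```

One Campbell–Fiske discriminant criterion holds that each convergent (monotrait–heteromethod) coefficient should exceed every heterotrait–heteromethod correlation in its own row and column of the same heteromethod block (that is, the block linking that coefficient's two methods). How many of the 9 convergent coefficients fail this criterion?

4

Each convergent coefficient versus the relevant comparison correlations:
WE (methods 1·2): 0.46 vs {0.20, 0.08, 0.31, 0.41} → pass.
WE (methods 1·3): 0.40 vs {0.13, 0.02, 0.24, 0.30} → pass.
WE (methods 2·3): 0.38 vs {0.14, 0.18, 0.20, 0.24} → pass.
Agr (methods 1·2): 0.48 vs {0.08, 0.20, 0.24, 0.59} → fail.
Agr (methods 1·3): 0.25 vs {0.02, 0.13, 0.22, 0.37} → fail.
Agr (methods 2·3): 0.49 vs {0.18, 0.14, 0.46, 0.32} → pass.
BD (methods 1·2): 0.57 vs {0.41, 0.31, 0.59, 0.24} → fail.
BD (methods 1·3): 0.45 vs {0.30, 0.24, 0.37, 0.22} → pass.
BD (methods 2·3): 0.36 vs {0.24, 0.20, 0.32, 0.46} → fail.
4 of 9 fail.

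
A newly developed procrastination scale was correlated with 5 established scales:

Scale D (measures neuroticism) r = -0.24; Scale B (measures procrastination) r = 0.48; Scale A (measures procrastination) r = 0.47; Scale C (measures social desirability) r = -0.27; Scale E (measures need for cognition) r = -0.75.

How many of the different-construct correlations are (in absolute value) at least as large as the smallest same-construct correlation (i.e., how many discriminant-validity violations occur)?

1

Convergent (same construct = procrastination): Scale B, Scale A.
Smallest convergent = 0.47. Discriminant |r|: 0.24, 0.27, 0.75; count ≥ 0.47 → 1.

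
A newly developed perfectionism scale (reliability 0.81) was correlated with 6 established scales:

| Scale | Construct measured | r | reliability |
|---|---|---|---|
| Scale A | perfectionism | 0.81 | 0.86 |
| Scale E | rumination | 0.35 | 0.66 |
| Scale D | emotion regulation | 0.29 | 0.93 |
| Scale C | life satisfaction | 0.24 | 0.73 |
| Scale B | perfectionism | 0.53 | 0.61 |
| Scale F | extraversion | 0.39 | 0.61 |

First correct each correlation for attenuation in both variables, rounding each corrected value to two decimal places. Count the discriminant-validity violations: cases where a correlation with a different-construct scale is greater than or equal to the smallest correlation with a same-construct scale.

0

Disattenuated r (r / √(r_scale · r_new)):
  Scale A (conv): 0.81 / √(0.86·0.81) = 0.97
  Scale E (disc): 0.35 / √(0.66·0.81) = 0.48
  Scale D (disc): 0.29 / √(0.93·0.81) = 0.33
  Scale C (disc): 0.24 / √(0.73·0.81) = 0.31
  Scale B (conv): 0.53 / √(0.61·0.81) = 0.75
  Scale F (disc): 0.39 / √(0.61·0.81) = 0.55
Smallest convergent = 0.75. Discriminant values: 0.48, 0.33, 0.31, 0.55; count ≥ 0.75 → 0.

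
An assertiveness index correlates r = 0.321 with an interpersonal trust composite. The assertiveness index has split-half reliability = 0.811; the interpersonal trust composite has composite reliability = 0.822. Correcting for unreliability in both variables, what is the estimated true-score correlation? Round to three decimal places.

r_true = r_obs / √(r_xx · r_yy) = 0.321 / √(0.811 × 0.822) = 0.321 / √0.666642 = 0.321 / 0.8165 ≈ 0.393.

0.393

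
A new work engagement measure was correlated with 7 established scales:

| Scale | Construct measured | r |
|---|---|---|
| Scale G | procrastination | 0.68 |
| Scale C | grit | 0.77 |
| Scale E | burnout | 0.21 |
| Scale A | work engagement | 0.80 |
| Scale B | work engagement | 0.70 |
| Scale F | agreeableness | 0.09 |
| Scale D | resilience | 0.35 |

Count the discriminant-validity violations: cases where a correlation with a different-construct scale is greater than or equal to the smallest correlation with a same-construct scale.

1

Convergent (same construct = work engagement): Scale A, Scale B.
Smallest convergent = 0.70. Discriminant values: 0.68, 0.77, 0.21, 0.09, 0.35; count ≥ 0.70 → 1.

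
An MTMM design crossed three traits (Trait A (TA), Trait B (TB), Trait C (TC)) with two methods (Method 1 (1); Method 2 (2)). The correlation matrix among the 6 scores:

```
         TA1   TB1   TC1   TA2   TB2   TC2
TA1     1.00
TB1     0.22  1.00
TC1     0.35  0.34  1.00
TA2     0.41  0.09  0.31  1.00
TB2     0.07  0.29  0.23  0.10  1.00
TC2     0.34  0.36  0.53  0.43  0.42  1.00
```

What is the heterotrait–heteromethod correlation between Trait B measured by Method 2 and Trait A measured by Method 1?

0.07

Different traits and methods: r(TB2, TA1) = 0.07.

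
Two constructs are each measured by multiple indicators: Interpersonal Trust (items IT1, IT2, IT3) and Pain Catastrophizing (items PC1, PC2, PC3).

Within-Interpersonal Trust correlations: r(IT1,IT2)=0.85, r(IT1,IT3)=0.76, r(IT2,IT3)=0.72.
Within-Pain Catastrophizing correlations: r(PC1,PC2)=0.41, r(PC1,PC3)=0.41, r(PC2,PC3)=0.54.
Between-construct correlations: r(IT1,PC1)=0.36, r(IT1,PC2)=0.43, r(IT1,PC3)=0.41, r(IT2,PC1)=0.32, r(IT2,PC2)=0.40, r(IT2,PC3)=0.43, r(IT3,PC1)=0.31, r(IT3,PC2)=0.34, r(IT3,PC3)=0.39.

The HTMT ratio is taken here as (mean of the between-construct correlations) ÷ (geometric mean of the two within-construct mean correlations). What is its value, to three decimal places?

Mean heterotrait r = 3.39/9 = 0.3767.
Mean within-IT = 2.33/3 = 0.7767; mean within-PC = 1.36/3 = 0.4533.
Geometric mean = √(0.7767 × 0.4533) = 0.5934.
HTMT = 0.3767 / 0.5934 = 0.635.

0.635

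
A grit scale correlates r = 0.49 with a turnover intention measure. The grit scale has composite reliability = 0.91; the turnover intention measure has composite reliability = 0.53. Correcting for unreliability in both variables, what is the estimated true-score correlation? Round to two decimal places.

0.71

r_true = r_obs / √(r_xx · r_yy) = 0.49 / √(0.91 × 0.53) = 0.49 / √0.4823 = 0.49 / 0.6945 ≈ 0.71.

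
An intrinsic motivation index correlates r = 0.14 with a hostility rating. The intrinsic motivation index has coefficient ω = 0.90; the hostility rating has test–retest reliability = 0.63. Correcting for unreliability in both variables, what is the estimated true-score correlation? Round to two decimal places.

0.19

r_true = r_obs / √(r_xx · r_yy) = 0.14 / √(0.90 × 0.63) = 0.14 / √0.5670 = 0.14 / 0.7530 ≈ 0.19.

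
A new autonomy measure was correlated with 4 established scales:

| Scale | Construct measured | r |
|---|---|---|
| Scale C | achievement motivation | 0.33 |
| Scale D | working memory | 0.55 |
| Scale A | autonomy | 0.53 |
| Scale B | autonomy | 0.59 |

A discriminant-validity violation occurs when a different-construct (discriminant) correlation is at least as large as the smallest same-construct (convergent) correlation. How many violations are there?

1

Convergent (same construct = autonomy): Scale A, Scale B.
Smallest convergent = 0.53. Discriminant values: 0.33, 0.55; count ≥ 0.53 → 1.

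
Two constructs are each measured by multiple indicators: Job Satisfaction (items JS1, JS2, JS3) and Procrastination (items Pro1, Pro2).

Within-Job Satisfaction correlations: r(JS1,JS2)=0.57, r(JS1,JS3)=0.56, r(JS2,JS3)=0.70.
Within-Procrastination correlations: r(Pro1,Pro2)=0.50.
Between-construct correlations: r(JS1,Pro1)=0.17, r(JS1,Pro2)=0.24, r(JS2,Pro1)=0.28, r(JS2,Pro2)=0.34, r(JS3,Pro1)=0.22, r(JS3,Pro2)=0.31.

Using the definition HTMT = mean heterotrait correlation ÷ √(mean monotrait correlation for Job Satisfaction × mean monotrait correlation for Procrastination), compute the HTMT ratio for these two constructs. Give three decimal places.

0.471

Mean between = 1.56/6 = 0.2600.
Mean within-JS = 1.83/3 = 0.6100; mean within-Pro = 0.50/1 = 0.5000.
Geometric mean = √(0.6100 × 0.5000) = 0.5523.
HTMT = 0.2600 / 0.5523 = 0.471.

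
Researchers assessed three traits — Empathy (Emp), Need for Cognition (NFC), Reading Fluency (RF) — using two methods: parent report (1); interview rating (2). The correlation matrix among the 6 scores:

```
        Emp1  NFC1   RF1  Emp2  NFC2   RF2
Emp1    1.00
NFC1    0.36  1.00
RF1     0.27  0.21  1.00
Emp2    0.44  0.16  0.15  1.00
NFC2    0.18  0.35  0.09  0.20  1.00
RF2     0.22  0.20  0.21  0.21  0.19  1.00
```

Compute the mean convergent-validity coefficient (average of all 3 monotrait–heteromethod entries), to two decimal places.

0.33

Convergent values: 0.44, 0.35, 0.21; mean = 1.00/3 = 0.33.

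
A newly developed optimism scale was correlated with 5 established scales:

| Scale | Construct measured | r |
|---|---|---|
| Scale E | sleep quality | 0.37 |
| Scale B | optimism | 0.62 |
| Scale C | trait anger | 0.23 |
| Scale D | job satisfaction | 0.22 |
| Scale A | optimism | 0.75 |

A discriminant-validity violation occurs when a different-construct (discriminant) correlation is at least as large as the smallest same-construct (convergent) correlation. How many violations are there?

Convergent (same construct = optimism): Scale B, Scale A.
Smallest convergent = 0.62. Discriminant values: 0.37, 0.23, 0.22; count ≥ 0.62 → 0.

0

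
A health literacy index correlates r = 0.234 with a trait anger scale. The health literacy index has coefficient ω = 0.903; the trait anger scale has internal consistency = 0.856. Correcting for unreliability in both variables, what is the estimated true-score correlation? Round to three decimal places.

0.266

r_true = r_obs / √(r_xx · r_yy) = 0.234 / √(0.903 × 0.856) = 0.234 / √0.772968 = 0.234 / 0.8792 ≈ 0.266.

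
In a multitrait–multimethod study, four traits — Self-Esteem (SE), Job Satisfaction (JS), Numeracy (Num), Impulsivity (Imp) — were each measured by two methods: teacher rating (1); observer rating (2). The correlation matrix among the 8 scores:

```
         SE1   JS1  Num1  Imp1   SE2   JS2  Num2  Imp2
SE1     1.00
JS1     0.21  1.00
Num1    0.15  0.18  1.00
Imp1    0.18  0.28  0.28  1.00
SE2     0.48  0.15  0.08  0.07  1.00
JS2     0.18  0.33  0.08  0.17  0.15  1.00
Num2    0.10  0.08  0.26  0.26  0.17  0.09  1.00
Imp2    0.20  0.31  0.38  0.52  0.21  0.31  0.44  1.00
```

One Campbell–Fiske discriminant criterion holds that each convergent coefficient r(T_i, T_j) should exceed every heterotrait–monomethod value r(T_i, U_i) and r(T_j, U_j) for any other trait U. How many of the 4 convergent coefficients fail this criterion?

1

Convergent coefficients and their comparison sets:
SE (methods 1·2): 0.48 vs {0.21, 0.15, 0.15, 0.17, 0.18, 0.21} → pass.
JS (methods 1·2): 0.33 vs {0.21, 0.15, 0.18, 0.09, 0.28, 0.31} → pass.
Num (methods 1·2): 0.26 vs {0.15, 0.17, 0.18, 0.09, 0.28, 0.44} → fail.
Imp (methods 1·2): 0.52 vs {0.18, 0.21, 0.28, 0.31, 0.28, 0.44} → pass.
1 of 4 fail.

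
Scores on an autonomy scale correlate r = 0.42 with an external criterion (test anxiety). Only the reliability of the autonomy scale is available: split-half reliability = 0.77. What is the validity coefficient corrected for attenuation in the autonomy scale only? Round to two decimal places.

Single correction: r_c = r_obs / √r_xx = 0.42 / √0.77 = 0.42 / 0.8775 ≈ 0.48.

0.48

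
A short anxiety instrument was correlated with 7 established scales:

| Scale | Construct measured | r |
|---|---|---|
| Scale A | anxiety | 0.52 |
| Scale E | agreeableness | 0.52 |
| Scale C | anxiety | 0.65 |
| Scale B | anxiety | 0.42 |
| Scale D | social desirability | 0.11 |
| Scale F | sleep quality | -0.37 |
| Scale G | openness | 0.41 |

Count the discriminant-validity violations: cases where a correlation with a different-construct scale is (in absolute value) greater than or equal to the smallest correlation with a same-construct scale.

1

Convergent (same construct = anxiety): Scale A, Scale C, Scale B.
Smallest convergent = 0.42. Discriminant |r|: 0.52, 0.11, 0.37, 0.41; count ≥ 0.42 → 1.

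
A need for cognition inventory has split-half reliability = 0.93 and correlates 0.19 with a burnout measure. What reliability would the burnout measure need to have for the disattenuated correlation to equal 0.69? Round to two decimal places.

r_true = r_obs / √(r_xx · r_yy) ⇒ 0.69 = 0.19 / √(0.93 · r_yy).
√(0.93 · r_yy) = 0.19 / 0.69 = 0.2754; 0.93 · r_yy = 0.0758; r_yy = 0.0758 / 0.93 ≈ 0.08.

0.08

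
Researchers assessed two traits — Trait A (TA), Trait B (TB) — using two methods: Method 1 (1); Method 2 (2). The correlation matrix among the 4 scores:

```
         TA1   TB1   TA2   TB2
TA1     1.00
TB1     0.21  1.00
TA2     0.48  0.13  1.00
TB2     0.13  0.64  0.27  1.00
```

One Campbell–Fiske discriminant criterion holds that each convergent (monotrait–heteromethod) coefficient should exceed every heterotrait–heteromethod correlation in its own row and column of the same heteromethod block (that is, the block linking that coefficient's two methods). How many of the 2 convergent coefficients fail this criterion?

0

Each convergent coefficient versus the relevant comparison correlations:
TA (methods 1·2): 0.48 vs {0.13, 0.13} → pass.
TB (methods 1·2): 0.64 vs {0.13, 0.13} → pass.
0 of 2 fail.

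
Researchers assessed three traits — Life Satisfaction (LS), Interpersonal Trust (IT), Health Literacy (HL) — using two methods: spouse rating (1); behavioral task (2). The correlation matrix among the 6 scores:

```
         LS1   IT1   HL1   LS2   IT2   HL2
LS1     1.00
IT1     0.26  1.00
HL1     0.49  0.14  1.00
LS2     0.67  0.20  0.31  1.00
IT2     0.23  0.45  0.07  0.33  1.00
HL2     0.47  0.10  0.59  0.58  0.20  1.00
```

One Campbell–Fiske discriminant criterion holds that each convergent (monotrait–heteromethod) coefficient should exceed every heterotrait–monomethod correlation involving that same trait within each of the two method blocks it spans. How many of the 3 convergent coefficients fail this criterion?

0

Checking each validity diagonal entry against its comparison values:
LS (methods 1·2): 0.67 vs {0.26, 0.33, 0.49, 0.58} → pass.
IT (methods 1·2): 0.45 vs {0.26, 0.33, 0.14, 0.20} → pass.
HL (methods 1·2): 0.59 vs {0.49, 0.58, 0.14, 0.20} → pass.
0 of 3 fail.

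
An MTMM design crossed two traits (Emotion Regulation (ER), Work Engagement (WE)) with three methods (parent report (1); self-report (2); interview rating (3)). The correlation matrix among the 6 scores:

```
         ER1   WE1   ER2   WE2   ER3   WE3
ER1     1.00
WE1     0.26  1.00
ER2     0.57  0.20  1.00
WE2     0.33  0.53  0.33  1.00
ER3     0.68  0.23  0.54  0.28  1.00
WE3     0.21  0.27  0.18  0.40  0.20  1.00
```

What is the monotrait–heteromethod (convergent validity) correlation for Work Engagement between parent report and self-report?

Same trait (WE), different methods: r(WE1, WE2) = 0.53.

0.53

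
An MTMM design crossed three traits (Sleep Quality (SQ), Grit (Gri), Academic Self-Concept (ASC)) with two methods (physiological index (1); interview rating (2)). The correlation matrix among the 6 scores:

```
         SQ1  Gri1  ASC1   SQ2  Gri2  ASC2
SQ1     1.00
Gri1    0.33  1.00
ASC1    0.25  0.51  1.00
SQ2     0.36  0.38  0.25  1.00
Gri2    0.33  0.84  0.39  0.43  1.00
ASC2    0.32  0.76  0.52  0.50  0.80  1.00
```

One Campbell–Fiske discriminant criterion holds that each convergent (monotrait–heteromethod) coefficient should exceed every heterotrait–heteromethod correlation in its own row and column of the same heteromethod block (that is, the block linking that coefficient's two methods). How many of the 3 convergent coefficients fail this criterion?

Checking each validity diagonal entry against its comparison values:
SQ (methods 1·2): 0.36 vs {0.33, 0.38, 0.32, 0.25} → fail.
Gri (methods 1·2): 0.84 vs {0.38, 0.33, 0.76, 0.39} → pass.
ASC (methods 1·2): 0.52 vs {0.25, 0.32, 0.39, 0.76} → fail.
2 of 3 fail.

2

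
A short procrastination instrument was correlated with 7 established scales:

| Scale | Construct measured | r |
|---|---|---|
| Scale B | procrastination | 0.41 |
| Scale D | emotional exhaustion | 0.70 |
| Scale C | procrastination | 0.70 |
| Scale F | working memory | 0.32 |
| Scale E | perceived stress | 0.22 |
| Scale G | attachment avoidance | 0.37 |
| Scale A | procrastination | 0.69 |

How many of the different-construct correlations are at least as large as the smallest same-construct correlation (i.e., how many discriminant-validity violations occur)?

1

Convergent (same construct = procrastination): Scale B, Scale C, Scale A.
Smallest convergent = 0.41. Discriminant values: 0.70, 0.32, 0.22, 0.37; count ≥ 0.41 → 1.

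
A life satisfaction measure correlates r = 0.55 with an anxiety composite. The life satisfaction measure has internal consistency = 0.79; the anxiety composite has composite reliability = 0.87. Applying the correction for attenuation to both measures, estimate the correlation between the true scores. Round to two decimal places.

r_true = r_obs / √(r_xx · r_yy) = 0.55 / √(0.79 × 0.87) = 0.55 / √0.6873 = 0.55 / 0.8290 ≈ 0.66.

0.66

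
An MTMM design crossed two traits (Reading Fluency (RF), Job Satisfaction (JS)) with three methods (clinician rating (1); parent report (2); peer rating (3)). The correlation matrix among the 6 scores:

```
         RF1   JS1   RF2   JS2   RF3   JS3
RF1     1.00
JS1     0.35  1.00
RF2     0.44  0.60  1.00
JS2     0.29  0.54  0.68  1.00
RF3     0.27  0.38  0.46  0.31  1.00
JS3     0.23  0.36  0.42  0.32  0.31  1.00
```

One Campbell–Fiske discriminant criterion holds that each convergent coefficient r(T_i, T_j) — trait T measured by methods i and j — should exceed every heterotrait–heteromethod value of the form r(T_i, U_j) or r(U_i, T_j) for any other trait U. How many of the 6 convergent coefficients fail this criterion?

Each convergent coefficient versus the relevant comparison correlations:
RF (methods 1·2): 0.44 vs {0.29, 0.60} → fail.
RF (methods 1·3): 0.27 vs {0.23, 0.38} → fail.
RF (methods 2·3): 0.46 vs {0.42, 0.31} → pass.
JS (methods 1·2): 0.54 vs {0.60, 0.29} → fail.
JS (methods 1·3): 0.36 vs {0.38, 0.23} → fail.
JS (methods 2·3): 0.32 vs {0.31, 0.42} → fail.
5 of 6 fail.

5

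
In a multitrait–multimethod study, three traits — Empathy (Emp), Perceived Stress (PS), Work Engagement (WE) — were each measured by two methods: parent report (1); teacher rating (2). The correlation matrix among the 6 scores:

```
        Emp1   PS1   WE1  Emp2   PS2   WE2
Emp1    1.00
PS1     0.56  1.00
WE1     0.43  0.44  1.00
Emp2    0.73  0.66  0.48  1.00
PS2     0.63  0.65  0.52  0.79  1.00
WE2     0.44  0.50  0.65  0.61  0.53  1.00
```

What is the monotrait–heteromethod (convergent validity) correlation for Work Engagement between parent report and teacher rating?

Same trait (WE), different methods: r(WE1, WE2) = 0.65.

0.65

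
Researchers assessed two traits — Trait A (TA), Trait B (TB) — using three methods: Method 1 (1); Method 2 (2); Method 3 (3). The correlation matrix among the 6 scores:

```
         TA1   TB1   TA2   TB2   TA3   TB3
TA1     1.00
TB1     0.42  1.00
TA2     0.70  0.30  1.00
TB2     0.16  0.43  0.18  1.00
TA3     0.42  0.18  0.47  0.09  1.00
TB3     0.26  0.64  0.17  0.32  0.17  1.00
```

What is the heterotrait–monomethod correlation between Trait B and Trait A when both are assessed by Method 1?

Different traits, same method: r(TB1, TA1) = 0.42.

0.42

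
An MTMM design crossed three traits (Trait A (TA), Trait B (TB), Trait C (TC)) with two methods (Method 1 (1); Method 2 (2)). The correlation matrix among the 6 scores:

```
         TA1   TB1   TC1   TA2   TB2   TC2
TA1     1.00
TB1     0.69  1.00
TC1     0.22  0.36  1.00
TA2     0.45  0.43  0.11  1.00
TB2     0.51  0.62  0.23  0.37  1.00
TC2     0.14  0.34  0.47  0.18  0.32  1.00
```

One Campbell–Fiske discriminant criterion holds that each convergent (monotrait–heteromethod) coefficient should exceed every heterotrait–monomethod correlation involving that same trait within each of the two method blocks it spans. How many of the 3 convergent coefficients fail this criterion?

2

Convergent coefficients and their comparison sets:
TA (methods 1·2): 0.45 vs {0.69, 0.37, 0.22, 0.18} → fail.
TB (methods 1·2): 0.62 vs {0.69, 0.37, 0.36, 0.32} → fail.
TC (methods 1·2): 0.47 vs {0.22, 0.18, 0.36, 0.32} → pass.
2 of 3 fail.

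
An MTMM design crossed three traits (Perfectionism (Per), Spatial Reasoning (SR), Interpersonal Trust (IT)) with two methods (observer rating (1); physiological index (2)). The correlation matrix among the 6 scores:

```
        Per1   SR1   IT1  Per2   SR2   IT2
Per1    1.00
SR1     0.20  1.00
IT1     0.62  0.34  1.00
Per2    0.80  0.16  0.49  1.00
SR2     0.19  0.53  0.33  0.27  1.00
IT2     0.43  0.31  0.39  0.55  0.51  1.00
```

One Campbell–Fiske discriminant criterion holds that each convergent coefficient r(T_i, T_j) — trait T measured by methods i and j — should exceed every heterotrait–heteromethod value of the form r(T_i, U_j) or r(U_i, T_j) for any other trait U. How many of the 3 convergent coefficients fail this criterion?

1

Each convergent coefficient versus the relevant comparison correlations:
Per (methods 1·2): 0.80 vs {0.19, 0.16, 0.43, 0.49} → pass.
SR (methods 1·2): 0.53 vs {0.16, 0.19, 0.31, 0.33} → pass.
IT (methods 1·2): 0.39 vs {0.49, 0.43, 0.33, 0.31} → fail.
1 of 3 fail.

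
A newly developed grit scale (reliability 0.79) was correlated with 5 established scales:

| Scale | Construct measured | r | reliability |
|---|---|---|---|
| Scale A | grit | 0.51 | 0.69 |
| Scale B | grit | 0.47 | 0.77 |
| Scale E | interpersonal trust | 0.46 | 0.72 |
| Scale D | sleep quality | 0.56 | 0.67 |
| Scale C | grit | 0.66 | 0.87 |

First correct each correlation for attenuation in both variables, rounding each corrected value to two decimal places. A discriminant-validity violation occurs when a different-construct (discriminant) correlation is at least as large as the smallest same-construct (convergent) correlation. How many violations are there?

Disattenuated r (r / √(r_scale · r_new)):
  Scale A (conv): 0.51 / √(0.69·0.79) = 0.69
  Scale B (conv): 0.47 / √(0.77·0.79) = 0.60
  Scale E (disc): 0.46 / √(0.72·0.79) = 0.61
  Scale D (disc): 0.56 / √(0.67·0.79) = 0.77
  Scale C (conv): 0.66 / √(0.87·0.79) = 0.80
Smallest convergent = 0.60. Discriminant values: 0.61, 0.77; count ≥ 0.60 → 2.

2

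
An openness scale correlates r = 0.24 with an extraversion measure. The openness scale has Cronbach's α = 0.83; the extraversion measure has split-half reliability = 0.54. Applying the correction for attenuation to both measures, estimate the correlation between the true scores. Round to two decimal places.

r_true = r_obs / √(r_xx · r_yy) = 0.24 / √(0.83 × 0.54) = 0.24 / √0.4482 = 0.24 / 0.6695 ≈ 0.36.

0.36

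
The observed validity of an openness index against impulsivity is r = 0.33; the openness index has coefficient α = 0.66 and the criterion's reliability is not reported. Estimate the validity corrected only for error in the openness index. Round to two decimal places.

0.41

Single correction: r_c = r_obs / √r_xx = 0.33 / √0.66 = 0.33 / 0.8124 ≈ 0.41.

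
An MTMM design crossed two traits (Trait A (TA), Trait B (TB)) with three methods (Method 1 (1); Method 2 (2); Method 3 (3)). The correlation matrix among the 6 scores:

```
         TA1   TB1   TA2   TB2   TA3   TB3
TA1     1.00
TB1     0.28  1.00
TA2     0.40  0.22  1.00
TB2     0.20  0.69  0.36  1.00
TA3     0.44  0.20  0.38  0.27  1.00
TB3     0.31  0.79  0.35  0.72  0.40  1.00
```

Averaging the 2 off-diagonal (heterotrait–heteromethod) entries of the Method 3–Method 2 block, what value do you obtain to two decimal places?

0.31

HTHM values (method 3 × method 2): 0.27, 0.35; mean = 0.62/2 = 0.31.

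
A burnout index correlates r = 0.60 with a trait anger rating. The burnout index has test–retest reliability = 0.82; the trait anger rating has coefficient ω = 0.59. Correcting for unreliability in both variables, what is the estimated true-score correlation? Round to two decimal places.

0.86

r_true = r_obs / √(r_xx · r_yy) = 0.60 / √(0.82 × 0.59) = 0.60 / √0.4838 = 0.60 / 0.6956 ≈ 0.86.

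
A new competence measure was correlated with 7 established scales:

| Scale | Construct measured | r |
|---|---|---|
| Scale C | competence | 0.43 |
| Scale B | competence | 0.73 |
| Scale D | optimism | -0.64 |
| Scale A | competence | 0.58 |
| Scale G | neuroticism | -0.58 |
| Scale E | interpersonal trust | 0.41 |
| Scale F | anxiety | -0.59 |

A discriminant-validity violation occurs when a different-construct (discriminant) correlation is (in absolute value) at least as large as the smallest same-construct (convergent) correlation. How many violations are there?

Convergent (same construct = competence): Scale C, Scale B, Scale A.
Smallest convergent = 0.43. Discriminant |r|: 0.64, 0.58, 0.41, 0.59; count ≥ 0.43 → 3.

3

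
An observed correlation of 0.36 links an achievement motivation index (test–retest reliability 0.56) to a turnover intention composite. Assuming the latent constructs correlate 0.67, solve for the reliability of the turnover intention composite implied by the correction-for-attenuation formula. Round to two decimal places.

0.52

r_true = r_obs / √(r_xx · r_yy) ⇒ 0.67 = 0.36 / √(0.56 · r_yy).
√(0.56 · r_yy) = 0.36 / 0.67 = 0.5373; 0.56 · r_yy = 0.2887; r_yy = 0.2887 / 0.56 ≈ 0.52.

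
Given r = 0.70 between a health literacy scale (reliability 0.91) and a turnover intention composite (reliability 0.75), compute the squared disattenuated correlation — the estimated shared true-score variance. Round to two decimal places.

Disattenuated r = 0.70 / √(0.91 × 0.75) = 0.70 / 0.8261 = 0.8474.
Shared true-score variance = 0.8474² = 0.7181 ≈ 0.72.

0.72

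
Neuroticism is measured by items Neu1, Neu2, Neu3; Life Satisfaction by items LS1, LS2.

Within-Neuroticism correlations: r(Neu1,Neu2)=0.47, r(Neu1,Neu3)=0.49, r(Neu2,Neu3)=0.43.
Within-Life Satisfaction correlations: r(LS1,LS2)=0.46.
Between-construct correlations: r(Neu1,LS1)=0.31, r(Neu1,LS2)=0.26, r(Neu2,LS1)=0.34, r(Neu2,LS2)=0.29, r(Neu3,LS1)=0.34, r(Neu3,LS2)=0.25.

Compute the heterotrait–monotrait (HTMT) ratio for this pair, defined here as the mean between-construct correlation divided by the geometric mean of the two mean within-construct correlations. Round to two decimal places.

Mean heterotrait r = 1.79/6 = 0.2983.
Mean within-Neu = 1.39/3 = 0.4633; mean within-LS = 0.46/1 = 0.4600.
Geometric mean = √(0.4633 × 0.4600) = 0.4616.
HTMT = 0.2983 / 0.4616 = 0.65.

0.65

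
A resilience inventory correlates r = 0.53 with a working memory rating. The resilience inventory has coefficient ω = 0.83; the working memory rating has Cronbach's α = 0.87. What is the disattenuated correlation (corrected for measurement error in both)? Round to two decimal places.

0.62

r_true = r_obs / √(r_xx · r_yy) = 0.53 / √(0.83 × 0.87) = 0.53 / √0.7221 = 0.53 / 0.8498 ≈ 0.62.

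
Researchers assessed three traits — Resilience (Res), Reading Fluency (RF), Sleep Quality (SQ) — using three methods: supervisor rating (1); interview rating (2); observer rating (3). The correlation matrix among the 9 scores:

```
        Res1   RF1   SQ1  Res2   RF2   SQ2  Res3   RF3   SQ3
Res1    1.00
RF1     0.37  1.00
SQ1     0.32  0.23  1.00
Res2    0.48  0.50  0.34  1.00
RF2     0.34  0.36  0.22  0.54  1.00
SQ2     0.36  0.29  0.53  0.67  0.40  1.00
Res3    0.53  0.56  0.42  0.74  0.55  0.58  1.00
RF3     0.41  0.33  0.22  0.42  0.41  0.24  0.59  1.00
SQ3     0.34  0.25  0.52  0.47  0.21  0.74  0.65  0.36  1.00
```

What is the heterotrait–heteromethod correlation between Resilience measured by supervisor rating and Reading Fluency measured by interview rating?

0.34

Different traits and methods: r(Res1, RF2) = 0.34.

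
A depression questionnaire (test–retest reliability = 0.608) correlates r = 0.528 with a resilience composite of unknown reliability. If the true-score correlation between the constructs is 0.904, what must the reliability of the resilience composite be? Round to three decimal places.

r_true = r_obs / √(r_xx · r_yy) ⇒ 0.904 = 0.528 / √(0.608 · r_yy).
√(0.608 · r_yy) = 0.528 / 0.904 = 0.5841; 0.608 · r_yy = 0.3412; r_yy = 0.3412 / 0.608 ≈ 0.561.

0.561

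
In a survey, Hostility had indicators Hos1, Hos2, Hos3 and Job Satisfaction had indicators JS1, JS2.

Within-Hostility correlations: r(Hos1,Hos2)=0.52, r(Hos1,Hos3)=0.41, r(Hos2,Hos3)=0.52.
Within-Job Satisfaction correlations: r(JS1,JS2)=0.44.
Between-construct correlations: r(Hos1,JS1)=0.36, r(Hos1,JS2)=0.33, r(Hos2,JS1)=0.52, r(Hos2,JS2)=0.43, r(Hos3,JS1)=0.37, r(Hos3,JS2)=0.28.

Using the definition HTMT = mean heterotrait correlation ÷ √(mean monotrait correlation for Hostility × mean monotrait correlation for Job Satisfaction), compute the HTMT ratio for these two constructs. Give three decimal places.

0.828

Mean between = 2.29/6 = 0.3817.
Mean within-Hos = 1.45/3 = 0.4833; mean within-JS = 0.44/1 = 0.4400.
Geometric mean = √(0.4833 × 0.4400) = 0.4611.
HTMT = 0.3817 / 0.4611 = 0.828.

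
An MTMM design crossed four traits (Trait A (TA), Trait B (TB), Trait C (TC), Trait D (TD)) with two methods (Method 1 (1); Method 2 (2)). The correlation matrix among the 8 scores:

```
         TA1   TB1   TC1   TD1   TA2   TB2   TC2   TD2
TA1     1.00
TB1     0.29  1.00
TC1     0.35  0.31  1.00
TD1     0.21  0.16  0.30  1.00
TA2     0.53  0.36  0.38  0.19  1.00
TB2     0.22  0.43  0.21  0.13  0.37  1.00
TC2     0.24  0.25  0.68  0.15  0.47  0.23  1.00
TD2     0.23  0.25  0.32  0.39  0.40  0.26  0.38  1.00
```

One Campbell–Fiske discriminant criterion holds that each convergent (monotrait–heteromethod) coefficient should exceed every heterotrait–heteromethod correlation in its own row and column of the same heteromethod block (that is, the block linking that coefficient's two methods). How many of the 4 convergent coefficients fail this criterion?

0

Convergent coefficients and their comparison sets:
TA (methods 1·2): 0.53 vs {0.22, 0.36, 0.24, 0.38, 0.23, 0.19} → pass.
TB (methods 1·2): 0.43 vs {0.36, 0.22, 0.25, 0.21, 0.25, 0.13} → pass.
TC (methods 1·2): 0.68 vs {0.38, 0.24, 0.21, 0.25, 0.32, 0.15} → pass.
TD (methods 1·2): 0.39 vs {0.19, 0.23, 0.13, 0.25, 0.15, 0.32} → pass.
0 of 4 fail.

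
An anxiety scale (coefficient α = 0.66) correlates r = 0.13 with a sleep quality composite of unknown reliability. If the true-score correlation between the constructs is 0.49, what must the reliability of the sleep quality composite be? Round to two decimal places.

r_true = r_obs / √(r_xx · r_yy) ⇒ 0.49 = 0.13 / √(0.66 · r_yy).
√(0.66 · r_yy) = 0.13 / 0.49 = 0.2653; 0.66 · r_yy = 0.0704; r_yy = 0.0704 / 0.66 ≈ 0.11.

0.11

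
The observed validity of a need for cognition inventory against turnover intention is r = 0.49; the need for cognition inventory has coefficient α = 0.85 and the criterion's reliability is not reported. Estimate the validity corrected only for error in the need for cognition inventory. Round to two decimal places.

Single correction: r_c = r_obs / √r_xx = 0.49 / √0.85 = 0.49 / 0.9220 ≈ 0.53.

0.53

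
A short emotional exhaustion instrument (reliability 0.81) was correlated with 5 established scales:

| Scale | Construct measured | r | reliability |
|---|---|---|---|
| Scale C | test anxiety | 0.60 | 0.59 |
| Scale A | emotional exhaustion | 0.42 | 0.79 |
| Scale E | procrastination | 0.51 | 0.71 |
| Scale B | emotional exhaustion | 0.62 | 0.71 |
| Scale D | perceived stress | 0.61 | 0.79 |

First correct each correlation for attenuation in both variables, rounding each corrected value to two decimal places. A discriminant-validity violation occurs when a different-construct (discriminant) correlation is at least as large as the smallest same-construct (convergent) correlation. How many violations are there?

Disattenuated r (r / √(r_scale · r_new)):
  Scale C (disc): 0.60 / √(0.59·0.81) = 0.87
  Scale A (conv): 0.42 / √(0.79·0.81) = 0.53
  Scale E (disc): 0.51 / √(0.71·0.81) = 0.67
  Scale B (conv): 0.62 / √(0.71·0.81) = 0.82
  Scale D (disc): 0.61 / √(0.79·0.81) = 0.76
Smallest convergent = 0.53. Discriminant values: 0.87, 0.67, 0.76; count ≥ 0.53 → 3.

3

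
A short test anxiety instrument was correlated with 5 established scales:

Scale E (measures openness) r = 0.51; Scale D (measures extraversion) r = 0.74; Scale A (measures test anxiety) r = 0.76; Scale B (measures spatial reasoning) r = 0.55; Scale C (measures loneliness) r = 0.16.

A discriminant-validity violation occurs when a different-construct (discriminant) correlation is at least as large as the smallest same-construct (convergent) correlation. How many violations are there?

Convergent (same construct = test anxiety): Scale A.
Smallest convergent = 0.76. Discriminant values: 0.51, 0.74, 0.55, 0.16; count ≥ 0.76 → 0.

0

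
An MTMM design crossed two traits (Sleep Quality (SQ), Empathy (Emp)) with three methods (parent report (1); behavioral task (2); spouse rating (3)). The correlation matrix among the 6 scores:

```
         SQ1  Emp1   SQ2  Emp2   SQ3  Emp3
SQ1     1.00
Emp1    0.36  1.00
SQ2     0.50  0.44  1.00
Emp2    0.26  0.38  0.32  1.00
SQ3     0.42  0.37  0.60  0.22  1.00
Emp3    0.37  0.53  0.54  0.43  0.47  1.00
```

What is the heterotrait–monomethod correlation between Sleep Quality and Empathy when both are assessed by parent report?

Different traits, same method: r(SQ1, Emp1) = 0.36.

0.36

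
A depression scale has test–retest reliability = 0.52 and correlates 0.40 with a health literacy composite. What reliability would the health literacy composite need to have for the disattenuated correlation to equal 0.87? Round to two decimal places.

r_true = r_obs / √(r_xx · r_yy) ⇒ 0.87 = 0.40 / √(0.52 · r_yy).
√(0.52 · r_yy) = 0.40 / 0.87 = 0.4598; 0.52 · r_yy = 0.2114; r_yy = 0.2114 / 0.52 ≈ 0.41.

0.41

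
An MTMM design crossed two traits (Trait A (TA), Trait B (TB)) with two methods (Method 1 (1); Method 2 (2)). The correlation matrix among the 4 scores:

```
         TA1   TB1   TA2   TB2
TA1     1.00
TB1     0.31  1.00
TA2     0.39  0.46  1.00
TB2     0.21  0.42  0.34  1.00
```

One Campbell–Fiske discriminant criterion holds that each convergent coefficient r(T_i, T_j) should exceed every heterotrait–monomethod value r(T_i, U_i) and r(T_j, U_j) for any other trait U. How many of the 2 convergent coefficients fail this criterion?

Convergent coefficients and their comparison sets:
TA (methods 1·2): 0.39 vs {0.31, 0.34} → pass.
TB (methods 1·2): 0.42 vs {0.31, 0.34} → pass.
0 of 2 fail.

0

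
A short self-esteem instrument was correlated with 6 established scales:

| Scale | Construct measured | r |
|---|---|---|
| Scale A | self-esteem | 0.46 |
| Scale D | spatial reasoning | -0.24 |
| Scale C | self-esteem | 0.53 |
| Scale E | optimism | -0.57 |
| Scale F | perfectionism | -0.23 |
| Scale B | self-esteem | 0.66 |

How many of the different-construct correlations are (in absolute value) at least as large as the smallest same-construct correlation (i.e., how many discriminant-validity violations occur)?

Convergent (same construct = self-esteem): Scale A, Scale C, Scale B.
Smallest convergent = 0.46. Discriminant |r|: 0.24, 0.57, 0.23; count ≥ 0.46 → 1.

1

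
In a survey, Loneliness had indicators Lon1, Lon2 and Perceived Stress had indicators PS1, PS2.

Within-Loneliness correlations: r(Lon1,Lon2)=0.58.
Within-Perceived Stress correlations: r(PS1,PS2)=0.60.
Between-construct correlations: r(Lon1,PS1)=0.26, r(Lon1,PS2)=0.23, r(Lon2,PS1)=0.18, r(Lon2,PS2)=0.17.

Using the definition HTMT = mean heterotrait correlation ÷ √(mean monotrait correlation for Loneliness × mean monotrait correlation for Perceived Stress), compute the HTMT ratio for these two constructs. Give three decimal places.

Between-construct mean = 0.84/4 = 0.2100.
Mean within-Lon = 0.58/1 = 0.5800; mean within-PS = 0.60/1 = 0.6000.
Geometric mean = √(0.5800 × 0.6000) = 0.5899.
HTMT = 0.2100 / 0.5899 = 0.356.

0.356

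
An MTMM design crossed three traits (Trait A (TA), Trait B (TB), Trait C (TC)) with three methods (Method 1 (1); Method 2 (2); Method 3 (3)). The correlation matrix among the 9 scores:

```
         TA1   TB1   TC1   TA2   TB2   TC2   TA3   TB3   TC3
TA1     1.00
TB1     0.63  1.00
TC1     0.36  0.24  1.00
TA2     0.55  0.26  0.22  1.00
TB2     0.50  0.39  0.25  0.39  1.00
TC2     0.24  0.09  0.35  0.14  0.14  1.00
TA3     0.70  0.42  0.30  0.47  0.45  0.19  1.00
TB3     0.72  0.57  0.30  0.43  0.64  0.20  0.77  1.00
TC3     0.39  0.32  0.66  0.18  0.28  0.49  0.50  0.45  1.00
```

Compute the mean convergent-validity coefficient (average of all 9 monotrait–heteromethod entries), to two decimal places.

0.54

Convergent values: 0.55, 0.70, 0.47, 0.39, 0.57, 0.64, 0.35, 0.66, 0.49; mean = 4.82/9 = 0.54.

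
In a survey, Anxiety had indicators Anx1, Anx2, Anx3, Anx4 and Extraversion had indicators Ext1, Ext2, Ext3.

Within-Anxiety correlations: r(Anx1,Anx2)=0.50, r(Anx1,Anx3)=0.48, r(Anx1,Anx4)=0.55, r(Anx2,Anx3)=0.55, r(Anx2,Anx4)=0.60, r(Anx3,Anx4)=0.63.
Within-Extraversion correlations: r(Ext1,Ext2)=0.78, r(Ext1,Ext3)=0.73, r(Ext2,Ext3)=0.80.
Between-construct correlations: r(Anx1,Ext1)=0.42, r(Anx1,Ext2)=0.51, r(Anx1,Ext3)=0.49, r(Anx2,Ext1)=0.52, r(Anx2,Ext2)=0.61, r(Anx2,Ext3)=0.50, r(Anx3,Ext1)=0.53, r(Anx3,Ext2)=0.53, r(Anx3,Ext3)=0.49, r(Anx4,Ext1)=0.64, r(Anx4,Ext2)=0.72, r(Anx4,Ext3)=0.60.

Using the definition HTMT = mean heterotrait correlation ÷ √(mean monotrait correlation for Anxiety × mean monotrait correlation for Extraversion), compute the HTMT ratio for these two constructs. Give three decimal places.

0.839

Mean heterotrait r = 6.56/12 = 0.5467.
Mean within-Anx = 3.31/6 = 0.5517; mean within-Ext = 2.31/3 = 0.7700.
Geometric mean = √(0.5517 × 0.7700) = 0.6518.
HTMT = 0.5467 / 0.6518 = 0.839.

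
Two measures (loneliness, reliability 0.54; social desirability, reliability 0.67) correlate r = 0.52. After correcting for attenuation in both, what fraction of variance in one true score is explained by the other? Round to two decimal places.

Disattenuated r = 0.52 / √(0.54 × 0.67) = 0.52 / 0.6015 = 0.8645.
Shared true-score variance = 0.8645² = 0.7474 ≈ 0.75.

0.75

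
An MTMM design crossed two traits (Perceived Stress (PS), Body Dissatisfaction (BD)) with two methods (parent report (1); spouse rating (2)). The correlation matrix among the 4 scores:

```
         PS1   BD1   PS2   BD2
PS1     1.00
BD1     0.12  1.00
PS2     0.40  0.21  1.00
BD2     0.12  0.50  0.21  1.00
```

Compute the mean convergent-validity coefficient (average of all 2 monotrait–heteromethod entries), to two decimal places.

0.45

Convergent values: 0.40, 0.50; mean = 0.90/2 = 0.45.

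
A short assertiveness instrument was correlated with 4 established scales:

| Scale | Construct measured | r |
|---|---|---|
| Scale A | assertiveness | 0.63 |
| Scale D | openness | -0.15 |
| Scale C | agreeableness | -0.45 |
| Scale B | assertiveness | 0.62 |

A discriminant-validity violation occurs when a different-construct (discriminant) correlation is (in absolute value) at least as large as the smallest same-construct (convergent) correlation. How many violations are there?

Convergent (same construct = assertiveness): Scale A, Scale B.
Smallest convergent = 0.62. Discriminant |r|: 0.15, 0.45; count ≥ 0.62 → 0.

0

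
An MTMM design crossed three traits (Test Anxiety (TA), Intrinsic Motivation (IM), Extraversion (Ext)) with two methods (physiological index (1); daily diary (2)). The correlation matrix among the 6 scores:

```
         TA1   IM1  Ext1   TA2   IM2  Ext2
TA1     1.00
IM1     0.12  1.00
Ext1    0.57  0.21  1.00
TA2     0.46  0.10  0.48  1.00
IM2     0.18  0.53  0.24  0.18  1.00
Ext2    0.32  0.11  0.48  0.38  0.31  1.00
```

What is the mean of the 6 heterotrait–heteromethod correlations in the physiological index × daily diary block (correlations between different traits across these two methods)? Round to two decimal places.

0.24

HTHM values (method 1 × method 2): 0.18, 0.32, 0.10, 0.11, 0.48, 0.24; mean = 1.43/6 = 0.24.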